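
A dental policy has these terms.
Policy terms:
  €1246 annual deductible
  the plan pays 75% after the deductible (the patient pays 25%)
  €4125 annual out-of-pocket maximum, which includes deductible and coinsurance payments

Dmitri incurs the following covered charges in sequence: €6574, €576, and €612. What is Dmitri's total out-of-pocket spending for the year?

€2875

Bill 1, €6574: €1246 finishes the deductible; €5328 goes to coinsurance; patient's 25% is €1332. Cost to patient: €2578. OOP to date €2578.
Bill 2, €576: 25% coinsurance on €576 = €144. Cost to patient: €144. OOP to date €2722.
Bill 3, €612: 25% coinsurance on €612 = €153. Patient pays €153; OOP now €2875.
Total paid by the patient: €2578 + €144 + €153 = €2875.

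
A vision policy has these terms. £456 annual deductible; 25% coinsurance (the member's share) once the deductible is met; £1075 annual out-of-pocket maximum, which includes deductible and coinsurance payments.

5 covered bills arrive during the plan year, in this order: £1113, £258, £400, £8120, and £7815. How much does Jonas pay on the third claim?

£100

Claim 1 (£1113): £456 to deductible, leaving £657; coinsurance £657 × 25% = £164.25. Cost to member: £620.25. OOP to date £620.25.
Claim 2 (£258): deductible already satisfied, so member's share is 25% × £258 = £64.50. Cost to member: £64.50. OOP to date £684.75.
Claim 3 (£400): deductible met; 25% of £400 = £100. Cost to member: £100. OOP to date £784.75.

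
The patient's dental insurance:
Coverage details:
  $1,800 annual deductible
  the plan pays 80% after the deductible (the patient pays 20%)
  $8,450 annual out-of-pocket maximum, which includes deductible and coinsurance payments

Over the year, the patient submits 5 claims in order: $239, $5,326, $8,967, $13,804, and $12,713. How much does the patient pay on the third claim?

$1,793.40

Claim 1 ($239): all of it applies to the deductible. Cost to patient: $239. OOP to date $239.
Claim 2 ($5,326): $1,561 finishes the deductible; $3,765 goes to coinsurance; patient's 20% is $753. Patient owes $2,314 (running OOP $2,553).
Claim 3 ($8,967): deductible already satisfied, so patient's share is 20% × $8,967 = $1,793.40. Cost to patient: $1,793.40. OOP to date $4,346.40.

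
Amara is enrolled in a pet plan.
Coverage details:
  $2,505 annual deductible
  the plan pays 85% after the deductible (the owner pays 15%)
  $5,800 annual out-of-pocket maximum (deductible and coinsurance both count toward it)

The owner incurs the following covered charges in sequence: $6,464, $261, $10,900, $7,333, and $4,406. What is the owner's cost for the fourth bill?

$1,027

Bill 1, $6,464: $2,505 to deductible, leaving $3,959; 15% of $3,959 = $593.85. Cost to owner: $3,098.85. OOP to date $3,098.85.
Bill 2, $261: deductible already satisfied, so owner's share is 15% × $261 = $39.15. Cost to owner: $39.15. OOP to date $3,138.
Bill 3, $10,900: deductible already satisfied, so owner's share is 15% × $10,900 = $1,635. Owner pays $1,635; OOP now $4,773.
Bill 4, $7,333: 15% coinsurance on $7,333 = $1,099.95. That would push OOP to $5,872.95, over the $5,800 cap, so owner pays $5,800 − $4,773 = $1,027.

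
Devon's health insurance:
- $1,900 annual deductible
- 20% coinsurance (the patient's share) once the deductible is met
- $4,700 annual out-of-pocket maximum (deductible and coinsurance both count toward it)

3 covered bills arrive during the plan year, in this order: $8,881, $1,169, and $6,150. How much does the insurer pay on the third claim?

Bill 1, $8,881: $1,900 to deductible, leaving $6,981; patient's 20% is $1,396.20. Cost to patient: $3,296.20. OOP to date $3,296.20. Plan pays $8,881 − $3,296.20 = $5,584.80.
Bill 2, $1,169: deductible already satisfied, so patient's share is 20% × $1,169 = $233.80. Patient pays $233.80; OOP now $3,530. Insurer: $1,169 − $233.80 = $935.20.
Bill 3, $6,150: deductible already satisfied, so patient's share is 20% × $6,150 = $1,230. That would push OOP to $4,760, over the $4,700 cap, so patient pays $4,700 − $3,530 = $1,170. Insurer: $6,150 − $1,170 = $4,980.

$4,980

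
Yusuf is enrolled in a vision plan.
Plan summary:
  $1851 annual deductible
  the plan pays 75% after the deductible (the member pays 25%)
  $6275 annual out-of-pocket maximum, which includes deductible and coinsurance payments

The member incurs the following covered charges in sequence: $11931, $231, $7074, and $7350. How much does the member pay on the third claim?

Claim 1 ($11931): deductible takes $1851, $10080 remains; 25% of $10080 = $2520. Cost to member: $4371. OOP to date $4371.
Claim 2 ($231): 25% coinsurance on $231 = $57.75. Member owes $57.75 (running OOP $4428.75).
Claim 3 ($7074): 25% coinsurance on $7074 = $1768.50. Member pays $1768.50; OOP now $6197.25.

$1768.50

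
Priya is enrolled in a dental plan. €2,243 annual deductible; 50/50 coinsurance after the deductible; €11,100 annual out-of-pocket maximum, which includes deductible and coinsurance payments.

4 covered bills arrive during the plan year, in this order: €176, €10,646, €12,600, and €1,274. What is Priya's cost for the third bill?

€4,567.50

#1 (€176): entire amount goes to the deductible. Patient pays €176; OOP now €176.
#2 (€10,646): €2,067 finishes the deductible; €8,579 goes to coinsurance; coinsurance €8,579 × 50% = €4,289.50. Patient pays €6,356.50; OOP now €6,532.50.
#3 (€12,600): deductible already satisfied, so patient's share is 50% × €12,600 = €6,300. That would push OOP to €12,832.50, over the €11,100 cap, so patient pays €11,100 − €6,532.50 = €4,567.50.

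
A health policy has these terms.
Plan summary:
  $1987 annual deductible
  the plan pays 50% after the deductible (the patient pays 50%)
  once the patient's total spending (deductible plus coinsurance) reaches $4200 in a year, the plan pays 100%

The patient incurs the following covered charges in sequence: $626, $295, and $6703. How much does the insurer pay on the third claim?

Claim 1 — $626: fully absorbed by the deductible. Patient owes $626 (running OOP $626). Insurer: $626 − $626 = $0.
Claim 2 — $295: fully absorbed by the deductible. Patient pays $295; OOP now $921. Insurer: $295 − $295 = $0.
Claim 3 — $6703: deductible takes $1066, $5637 remains; 50% of $5637 = $2818.50. Together that's $1066 + $2818.50 = $3884.50. Adding that to $921 gives $4805.50, past the $4200 cap; patient pays only $4200 − $921 = $3279. Insurer: $6703 − $3279 = $3424.

$3424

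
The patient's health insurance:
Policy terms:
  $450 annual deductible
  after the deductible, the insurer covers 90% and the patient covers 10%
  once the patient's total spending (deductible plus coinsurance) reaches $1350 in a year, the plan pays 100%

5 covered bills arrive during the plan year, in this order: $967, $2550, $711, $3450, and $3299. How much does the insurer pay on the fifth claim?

$3121.80

#1 ($967): $450 finishes the deductible; $517 goes to coinsurance; coinsurance $517 × 10% = $51.70. Patient owes $501.70 (running OOP $501.70). Insurer: $967 − $501.70 = $465.30.
#2 ($2550): deductible already satisfied, so patient's share is 10% × $2550 = $255. Cost to patient: $255. OOP to date $756.70. Insurer: $2550 − $255 = $2295.
#3 ($711): 10% coinsurance on $711 = $71.10. Patient pays $71.10; OOP now $827.80. Plan pays $711 − $71.10 = $639.90.
#4 ($3450): 10% coinsurance on $3450 = $345. Cost to patient: $345. OOP to date $1172.80. Insurer: $3450 − $345 = $3105.
#5 ($3299): deductible met; 10% of $3299 = $329.90. That would push OOP to $1502.70, over the $1350 cap, so patient pays $1350 − $1172.80 = $177.20. Plan pays $3299 − $177.20 = $3121.80.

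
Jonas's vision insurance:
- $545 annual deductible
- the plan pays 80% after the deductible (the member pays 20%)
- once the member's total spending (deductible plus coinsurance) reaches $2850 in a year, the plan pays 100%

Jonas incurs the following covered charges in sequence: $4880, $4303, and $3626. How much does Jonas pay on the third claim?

#1 ($4880): $545 to deductible, leaving $4335; 20% of $4335 = $867. Member owes $1412 (running OOP $1412).
#2 ($4303): deductible already satisfied, so member's share is 20% × $4303 = $860.60. Cost to member: $860.60. OOP to date $2272.60.
#3 ($3626): deductible met; 20% of $3626 = $725.20. Adding that to $2272.60 gives $2997.80, past the $2850 cap; member pays only $2850 − $2272.60 = $577.40.

$577.40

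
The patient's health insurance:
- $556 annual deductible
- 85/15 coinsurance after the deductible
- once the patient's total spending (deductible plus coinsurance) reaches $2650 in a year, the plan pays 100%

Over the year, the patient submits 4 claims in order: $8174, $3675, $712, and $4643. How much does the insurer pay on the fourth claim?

$4349.75

Claim 1 ($8174): $556 to deductible, leaving $7618; patient's 15% is $1142.70. Patient owes $1698.70 (running OOP $1698.70). Plan pays $8174 − $1698.70 = $6475.30.
Claim 2 ($3675): deductible already satisfied, so patient's share is 15% × $3675 = $551.25. Cost to patient: $551.25. OOP to date $2249.95. Insurer: $3675 − $551.25 = $3123.75.
Claim 3 ($712): 15% coinsurance on $712 = $106.80. Cost to patient: $106.80. OOP to date $2356.75. Insurer: $712 − $106.80 = $605.20.
Claim 4 ($4643): deductible met; 15% of $4643 = $696.45. That would push OOP to $3053.20, over the $2650 cap, so patient pays $2650 − $2356.75 = $293.25. Insurer: $4643 − $293.25 = $4349.75.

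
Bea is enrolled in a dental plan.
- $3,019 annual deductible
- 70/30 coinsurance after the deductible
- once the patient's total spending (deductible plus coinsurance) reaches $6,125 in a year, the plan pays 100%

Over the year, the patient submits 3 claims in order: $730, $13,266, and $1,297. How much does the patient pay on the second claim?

Claim 1 — $730: all of it applies to the deductible. Cost to patient: $730. OOP to date $730.
Claim 2 — $13,266: $2,289 finishes the deductible; $10,977 goes to coinsurance; coinsurance $10,977 × 30% = $3,293.10. Together that's $2,289 + $3,293.10 = $5,582.10. That would push OOP to $6,312.10, over the $6,125 cap, so patient pays $6,125 − $730 = $5,395.

$5,395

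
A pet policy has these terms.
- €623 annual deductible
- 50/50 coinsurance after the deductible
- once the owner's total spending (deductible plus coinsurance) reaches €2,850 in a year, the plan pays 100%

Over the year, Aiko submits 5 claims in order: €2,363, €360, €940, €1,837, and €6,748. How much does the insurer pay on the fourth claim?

€1,130

#1 (€2,363): €623 to deductible, leaving €1,740; owner's 50% is €870. Owner pays €1,493; OOP now €1,493. Insurer: €2,363 − €1,493 = €870.
#2 (€360): deductible already satisfied, so owner's share is 50% × €360 = €180. Owner owes €180 (running OOP €1,673). Plan pays €360 − €180 = €180.
#3 (€940): deductible already satisfied, so owner's share is 50% × €940 = €470. Cost to owner: €470. OOP to date €2,143. Plan pays €940 − €470 = €470.
#4 (€1,837): deductible met; 50% of €1,837 = €918.50. OOP would hit €3,061.50 > €2,850, so the cap limits the owner to €2,850 − €2,143 = €707. Plan pays €1,837 − €707 = €1,130.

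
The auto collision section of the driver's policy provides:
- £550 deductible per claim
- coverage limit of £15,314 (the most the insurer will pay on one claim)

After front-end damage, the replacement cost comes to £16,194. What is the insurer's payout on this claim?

Subtract the deductible: £16,194 − £550 = £15,644.
The £15,314 per-incident cap binds; insurer pays £15,314.

£15,314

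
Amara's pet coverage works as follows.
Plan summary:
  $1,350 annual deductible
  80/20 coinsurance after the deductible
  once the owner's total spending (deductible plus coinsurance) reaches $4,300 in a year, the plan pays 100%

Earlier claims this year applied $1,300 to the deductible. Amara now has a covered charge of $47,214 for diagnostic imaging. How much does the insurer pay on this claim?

$1,300 of the $1,350 deductible is already met, leaving $50.
That leaves $47,214 − $50 = $47,164 for coinsurance.
Coinsurance: $47,164 × 20% = $9,432.80.
Owner responsibility before any cap: $50 + $9,432.80 = $9,482.80.
Adding $9,482.80 to the $1,300 already spent would give $10,782.80, which exceeds the $4,300 cap; the owner pays just $4,300 − $1,300 = $3,000.
The plan picks up $47,214 − $3,000 = $44,214.

$44,214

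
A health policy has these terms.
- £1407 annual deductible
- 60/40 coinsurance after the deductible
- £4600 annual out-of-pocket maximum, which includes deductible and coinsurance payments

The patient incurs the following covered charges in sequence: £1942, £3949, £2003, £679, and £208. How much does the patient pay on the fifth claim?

£83.20

Claim 1 (£1942): £1407 finishes the deductible; £535 goes to coinsurance; 40% of £535 = £214. Patient owes £1621 (running OOP £1621).
Claim 2 (£3949): deductible met; 40% of £3949 = £1579.60. Patient pays £1579.60; OOP now £3200.60.
Claim 3 (£2003): deductible met; 40% of £2003 = £801.20. Patient pays £801.20; OOP now £4001.80.
Claim 4 (£679): 40% coinsurance on £679 = £271.60. Patient owes £271.60 (running OOP £4273.40).
Claim 5 (£208): 40% coinsurance on £208 = £83.20. Patient pays £83.20; OOP now £4356.60.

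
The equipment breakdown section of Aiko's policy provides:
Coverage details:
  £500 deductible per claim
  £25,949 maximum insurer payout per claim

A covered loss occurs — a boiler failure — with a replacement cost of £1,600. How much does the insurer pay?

Less the £500 deductible: £1,600 − £500 = £1,100.
£1,100 is within the £25,949 limit, so the insurer pays £1,100.

£1,100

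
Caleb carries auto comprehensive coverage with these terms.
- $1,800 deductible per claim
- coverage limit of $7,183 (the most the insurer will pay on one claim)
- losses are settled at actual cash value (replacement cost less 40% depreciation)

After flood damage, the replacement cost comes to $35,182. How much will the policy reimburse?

Actual cash value after 40% depreciation: $35,182 × 60% = $21,109.20.
Less the $1,800 deductible: $21,109.20 − $1,800 = $19,309.20.
The $7,183 per-incident cap binds; insurer pays $7,183.

$7,183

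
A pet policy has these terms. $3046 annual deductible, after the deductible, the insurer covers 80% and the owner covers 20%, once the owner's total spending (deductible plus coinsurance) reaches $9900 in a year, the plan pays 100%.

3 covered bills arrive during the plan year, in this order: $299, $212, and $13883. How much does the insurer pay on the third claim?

$9078.40

#1 ($299): all of it applies to the deductible. Owner owes $299 (running OOP $299). Insurer: $299 − $299 = $0.
#2 ($212): entire amount goes to the deductible. Owner pays $212; OOP now $511. Insurer: $212 − $212 = $0.
#3 ($13883): $2535 to deductible, leaving $11348; 20% of $11348 = $2269.60. Cost to owner: $4804.60. OOP to date $5315.60. Insurer: $13883 − $4804.60 = $9078.40.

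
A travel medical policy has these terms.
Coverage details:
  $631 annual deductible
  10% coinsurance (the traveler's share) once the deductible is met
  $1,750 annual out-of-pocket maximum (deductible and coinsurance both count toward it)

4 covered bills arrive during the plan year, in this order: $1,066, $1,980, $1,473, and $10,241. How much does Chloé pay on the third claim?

$147.30

Claim 1 — $1,066: $631 to deductible, leaving $435; traveler's 10% is $43.50. Traveler owes $674.50 (running OOP $674.50).
Claim 2 — $1,980: deductible already satisfied, so traveler's share is 10% × $1,980 = $198. Cost to traveler: $198. OOP to date $872.50.
Claim 3 — $1,473: deductible met; 10% of $1,473 = $147.30. Cost to traveler: $147.30. OOP to date $1,019.80.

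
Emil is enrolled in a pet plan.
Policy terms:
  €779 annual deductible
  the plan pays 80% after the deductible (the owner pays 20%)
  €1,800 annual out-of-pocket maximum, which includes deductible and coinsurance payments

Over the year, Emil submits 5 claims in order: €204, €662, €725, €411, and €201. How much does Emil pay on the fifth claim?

Claim 1 (€204): entire amount goes to the deductible. Owner pays €204; OOP now €204.
Claim 2 (€662): €575 to deductible, leaving €87; owner's 20% is €17.40. Owner pays €592.40; OOP now €796.40.
Claim 3 (€725): deductible already satisfied, so owner's share is 20% × €725 = €145. Cost to owner: €145. OOP to date €941.40.
Claim 4 (€411): deductible met; 20% of €411 = €82.20. Owner owes €82.20 (running OOP €1,023.60).
Claim 5 (€201): deductible already satisfied, so owner's share is 20% × €201 = €40.20. Cost to owner: €40.20. OOP to date €1,063.80.

€40.20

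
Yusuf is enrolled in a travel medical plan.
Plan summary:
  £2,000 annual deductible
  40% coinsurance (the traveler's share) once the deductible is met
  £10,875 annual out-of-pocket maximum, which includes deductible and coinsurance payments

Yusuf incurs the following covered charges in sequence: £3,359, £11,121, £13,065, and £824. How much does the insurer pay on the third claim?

£9,182

#1 (£3,359): deductible takes £2,000, £1,359 remains; 40% of £1,359 = £543.60. Cost to traveler: £2,543.60. OOP to date £2,543.60. Insurer: £3,359 − £2,543.60 = £815.40.
#2 (£11,121): deductible met; 40% of £11,121 = £4,448.40. Traveler owes £4,448.40 (running OOP £6,992). Insurer: £11,121 − £4,448.40 = £6,672.60.
#3 (£13,065): deductible met; 40% of £13,065 = £5,226. That would push OOP to £12,218, over the £10,875 cap, so traveler pays £10,875 − £6,992 = £3,883. Insurer: £13,065 − £3,883 = £9,182.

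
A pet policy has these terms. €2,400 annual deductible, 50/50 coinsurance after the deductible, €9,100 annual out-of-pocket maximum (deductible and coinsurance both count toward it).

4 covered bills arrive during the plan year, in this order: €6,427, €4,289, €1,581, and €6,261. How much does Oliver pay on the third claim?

€790.50

Claim 1 — €6,427: €2,400 finishes the deductible; €4,027 goes to coinsurance; 50% of €4,027 = €2,013.50. Owner pays €4,413.50; OOP now €4,413.50.
Claim 2 — €4,289: 50% coinsurance on €4,289 = €2,144.50. Owner owes €2,144.50 (running OOP €6,558).
Claim 3 — €1,581: 50% coinsurance on €1,581 = €790.50. Cost to owner: €790.50. OOP to date €7,348.50.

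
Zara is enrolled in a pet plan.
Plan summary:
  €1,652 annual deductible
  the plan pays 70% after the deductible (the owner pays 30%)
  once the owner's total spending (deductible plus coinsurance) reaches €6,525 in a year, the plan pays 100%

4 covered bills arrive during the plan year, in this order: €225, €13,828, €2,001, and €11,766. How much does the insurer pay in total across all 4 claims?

€21,295

Claim 1 (€225): entire amount goes to the deductible. Cost to owner: €225. OOP to date €225. Insurer: €225 − €225 = €0.
Claim 2 (€13,828): deductible takes €1,427, €12,401 remains; coinsurance €12,401 × 30% = €3,720.30. Owner owes €5,147.30 (running OOP €5,372.30). Plan pays €13,828 − €5,147.30 = €8,680.70.
Claim 3 (€2,001): deductible met; 30% of €2,001 = €600.30. Cost to owner: €600.30. OOP to date €5,972.60. Insurer: €2,001 − €600.30 = €1,400.70.
Claim 4 (€11,766): deductible met; 30% of €11,766 = €3,529.80. Adding that to €5,972.60 gives €9,502.40, past the €6,525 cap; owner pays only €6,525 − €5,972.60 = €552.40. Plan pays €11,766 − €552.40 = €11,213.60.
Insurer total = bills − owner's total = €27,820 − €6,525 = €21,295.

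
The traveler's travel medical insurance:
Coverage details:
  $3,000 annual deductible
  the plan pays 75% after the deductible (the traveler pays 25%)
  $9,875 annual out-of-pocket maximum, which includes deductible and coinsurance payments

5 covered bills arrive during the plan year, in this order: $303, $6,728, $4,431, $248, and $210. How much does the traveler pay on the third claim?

Claim 1 ($303): all of it applies to the deductible. Traveler owes $303 (running OOP $303).
Claim 2 ($6,728): deductible takes $2,697, $4,031 remains; 25% of $4,031 = $1,007.75. Traveler owes $3,704.75 (running OOP $4,007.75).
Claim 3 ($4,431): deductible met; 25% of $4,431 = $1,107.75. Cost to traveler: $1,107.75. OOP to date $5,115.50.

$1,107.75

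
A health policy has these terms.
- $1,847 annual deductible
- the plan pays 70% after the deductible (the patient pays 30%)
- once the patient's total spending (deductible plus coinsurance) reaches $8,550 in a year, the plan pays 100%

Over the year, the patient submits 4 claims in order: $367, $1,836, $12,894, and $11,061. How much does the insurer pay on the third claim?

$9,025.80

Bill 1, $367: fully absorbed by the deductible. Patient owes $367 (running OOP $367). Plan pays $367 − $367 = $0.
Bill 2, $1,836: $1,480 to deductible, leaving $356; coinsurance $356 × 30% = $106.80. Cost to patient: $1,586.80. OOP to date $1,953.80. Insurer: $1,836 − $1,586.80 = $249.20.
Bill 3, $12,894: deductible already satisfied, so patient's share is 30% × $12,894 = $3,868.20. Cost to patient: $3,868.20. OOP to date $5,822. Insurer: $12,894 − $3,868.20 = $9,025.80.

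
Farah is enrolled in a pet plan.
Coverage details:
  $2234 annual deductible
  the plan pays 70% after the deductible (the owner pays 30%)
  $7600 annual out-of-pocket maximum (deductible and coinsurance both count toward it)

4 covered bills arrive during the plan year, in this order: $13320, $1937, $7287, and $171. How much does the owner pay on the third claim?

$1459.10

Claim 1 — $13320: $2234 finishes the deductible; $11086 goes to coinsurance; coinsurance $11086 × 30% = $3325.80. Owner pays $5559.80; OOP now $5559.80.
Claim 2 — $1937: deductible met; 30% of $1937 = $581.10. Owner owes $581.10 (running OOP $6140.90).
Claim 3 — $7287: 30% coinsurance on $7287 = $2186.10. That would push OOP to $8327, over the $7600 cap, so owner pays $7600 − $6140.90 = $1459.10.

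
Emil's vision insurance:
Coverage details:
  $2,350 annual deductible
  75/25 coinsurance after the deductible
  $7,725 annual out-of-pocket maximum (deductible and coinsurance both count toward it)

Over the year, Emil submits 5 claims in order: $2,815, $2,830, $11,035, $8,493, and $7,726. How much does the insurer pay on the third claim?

Claim 1 ($2,815): deductible takes $2,350, $465 remains; member's 25% is $116.25. Member pays $2,466.25; OOP now $2,466.25. Plan pays $2,815 − $2,466.25 = $348.75.
Claim 2 ($2,830): 25% coinsurance on $2,830 = $707.50. Cost to member: $707.50. OOP to date $3,173.75. Plan pays $2,830 − $707.50 = $2,122.50.
Claim 3 ($11,035): 25% coinsurance on $11,035 = $2,758.75. Member pays $2,758.75; OOP now $5,932.50. Insurer: $11,035 − $2,758.75 = $8,276.25.

$8,276.25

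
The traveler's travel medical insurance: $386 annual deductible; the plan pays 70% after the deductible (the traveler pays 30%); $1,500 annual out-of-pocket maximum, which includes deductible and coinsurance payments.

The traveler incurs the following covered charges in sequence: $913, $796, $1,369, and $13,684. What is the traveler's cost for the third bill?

$410.70

Bill 1, $913: $386 finishes the deductible; $527 goes to coinsurance; 30% of $527 = $158.10. Traveler pays $544.10; OOP now $544.10.
Bill 2, $796: deductible met; 30% of $796 = $238.80. Cost to traveler: $238.80. OOP to date $782.90.
Bill 3, $1,369: deductible already satisfied, so traveler's share is 30% × $1,369 = $410.70. Cost to traveler: $410.70. OOP to date $1,193.60.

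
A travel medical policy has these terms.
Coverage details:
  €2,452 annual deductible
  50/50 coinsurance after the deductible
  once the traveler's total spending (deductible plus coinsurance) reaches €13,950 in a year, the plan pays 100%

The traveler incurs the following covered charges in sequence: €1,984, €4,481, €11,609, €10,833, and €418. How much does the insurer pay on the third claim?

Claim 1 (€1,984): all of it applies to the deductible. Cost to traveler: €1,984. OOP to date €1,984. Plan pays €1,984 − €1,984 = €0.
Claim 2 (€4,481): €468 finishes the deductible; €4,013 goes to coinsurance; coinsurance €4,013 × 50% = €2,006.50. Traveler pays €2,474.50; OOP now €4,458.50. Plan pays €4,481 − €2,474.50 = €2,006.50.
Claim 3 (€11,609): 50% coinsurance on €11,609 = €5,804.50. Traveler pays €5,804.50; OOP now €10,263. Plan pays €11,609 − €5,804.50 = €5,804.50.

€5,804.50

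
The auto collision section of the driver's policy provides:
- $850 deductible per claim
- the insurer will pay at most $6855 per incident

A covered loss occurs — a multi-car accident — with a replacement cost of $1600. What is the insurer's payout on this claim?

Less the $850 deductible: $1600 − $850 = $750.
$750 is within the $6855 limit, so the insurer pays $750.

$750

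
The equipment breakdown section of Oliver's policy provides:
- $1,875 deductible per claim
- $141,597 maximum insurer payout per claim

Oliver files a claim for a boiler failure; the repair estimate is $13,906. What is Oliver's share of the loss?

$1,875

Less the $1,875 deductible: $13,906 − $1,875 = $12,031.
$12,031 is within the $141,597 limit, so the insurer pays $12,031.
Out of pocket: $13,906 − $12,031 = $1,875.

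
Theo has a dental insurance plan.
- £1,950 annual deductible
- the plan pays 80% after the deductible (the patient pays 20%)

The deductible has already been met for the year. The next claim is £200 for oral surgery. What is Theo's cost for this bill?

With the deductible met, the entire £200 is subject to coinsurance.
Patient's 20% share of £200 is £40.

£40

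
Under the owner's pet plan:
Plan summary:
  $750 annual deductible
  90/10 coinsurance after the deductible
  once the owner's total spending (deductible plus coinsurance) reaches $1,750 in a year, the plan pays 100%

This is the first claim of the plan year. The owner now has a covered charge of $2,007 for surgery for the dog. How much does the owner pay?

$875.70

Nothing has been paid toward the $750 deductible, so the first $750 of this charge is applied there.
The remaining $1,257 (= $2,007 − $750) moves to coinsurance.
Coinsurance: $1,257 × 10% = $125.70.
That puts the owner's cost at $750 + $125.70 = $875.70 before any cap.
Cumulative spending $0 + $875.70 = $875.70 stays under the $1,750 maximum.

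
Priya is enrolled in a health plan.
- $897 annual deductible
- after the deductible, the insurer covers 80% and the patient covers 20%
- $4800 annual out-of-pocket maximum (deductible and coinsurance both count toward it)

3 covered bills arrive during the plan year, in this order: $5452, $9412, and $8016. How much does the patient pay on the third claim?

#1 ($5452): deductible takes $897, $4555 remains; patient's 20% is $911. Patient pays $1808; OOP now $1808.
#2 ($9412): deductible already satisfied, so patient's share is 20% × $9412 = $1882.40. Patient pays $1882.40; OOP now $3690.40.
#3 ($8016): deductible already satisfied, so patient's share is 20% × $8016 = $1603.20. Adding that to $3690.40 gives $5293.60, past the $4800 cap; patient pays only $4800 − $3690.40 = $1109.60.

$1109.60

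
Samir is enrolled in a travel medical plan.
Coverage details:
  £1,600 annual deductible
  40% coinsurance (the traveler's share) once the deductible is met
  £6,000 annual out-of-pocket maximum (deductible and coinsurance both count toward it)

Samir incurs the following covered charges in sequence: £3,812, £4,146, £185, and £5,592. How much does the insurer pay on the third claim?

£111

Claim 1 (£3,812): £1,600 finishes the deductible; £2,212 goes to coinsurance; 40% of £2,212 = £884.80. Traveler owes £2,484.80 (running OOP £2,484.80). Plan pays £3,812 − £2,484.80 = £1,327.20.
Claim 2 (£4,146): deductible met; 40% of £4,146 = £1,658.40. Cost to traveler: £1,658.40. OOP to date £4,143.20. Plan pays £4,146 − £1,658.40 = £2,487.60.
Claim 3 (£185): deductible already satisfied, so traveler's share is 40% × £185 = £74. Cost to traveler: £74. OOP to date £4,217.20. Plan pays £185 − £74 = £111.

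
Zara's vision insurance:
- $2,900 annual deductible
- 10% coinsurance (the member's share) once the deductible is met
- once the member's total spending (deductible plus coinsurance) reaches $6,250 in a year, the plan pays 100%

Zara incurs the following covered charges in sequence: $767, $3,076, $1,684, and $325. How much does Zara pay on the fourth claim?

Claim 1 ($767): entire amount goes to the deductible. Cost to member: $767. OOP to date $767.
Claim 2 ($3,076): $2,133 to deductible, leaving $943; member's 10% is $94.30. Member owes $2,227.30 (running OOP $2,994.30).
Claim 3 ($1,684): 10% coinsurance on $1,684 = $168.40. Member owes $168.40 (running OOP $3,162.70).
Claim 4 ($325): deductible already satisfied, so member's share is 10% × $325 = $32.50. Member owes $32.50 (running OOP $3,195.20).

$32.50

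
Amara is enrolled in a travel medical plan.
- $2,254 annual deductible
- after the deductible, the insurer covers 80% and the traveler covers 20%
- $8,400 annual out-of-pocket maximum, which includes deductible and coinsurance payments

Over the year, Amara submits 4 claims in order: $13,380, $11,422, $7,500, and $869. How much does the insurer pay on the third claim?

#1 ($13,380): deductible takes $2,254, $11,126 remains; 20% of $11,126 = $2,225.20. Cost to traveler: $4,479.20. OOP to date $4,479.20. Plan pays $13,380 − $4,479.20 = $8,900.80.
#2 ($11,422): deductible met; 20% of $11,422 = $2,284.40. Traveler owes $2,284.40 (running OOP $6,763.60). Insurer: $11,422 − $2,284.40 = $9,137.60.
#3 ($7,500): deductible already satisfied, so traveler's share is 20% × $7,500 = $1,500. Traveler pays $1,500; OOP now $8,263.60. Plan pays $7,500 − $1,500 = $6,000.

$6,000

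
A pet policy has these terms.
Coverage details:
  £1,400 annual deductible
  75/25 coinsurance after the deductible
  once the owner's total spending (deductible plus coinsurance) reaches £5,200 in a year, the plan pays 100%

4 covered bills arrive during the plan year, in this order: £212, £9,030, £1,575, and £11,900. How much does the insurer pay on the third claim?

£1,181.25

Claim 1 — £212: all of it applies to the deductible. Cost to owner: £212. OOP to date £212. Insurer: £212 − £212 = £0.
Claim 2 — £9,030: £1,188 finishes the deductible; £7,842 goes to coinsurance; owner's 25% is £1,960.50. Owner pays £3,148.50; OOP now £3,360.50. Plan pays £9,030 − £3,148.50 = £5,881.50.
Claim 3 — £1,575: 25% coinsurance on £1,575 = £393.75. Cost to owner: £393.75. OOP to date £3,754.25. Plan pays £1,575 − £393.75 = £1,181.25.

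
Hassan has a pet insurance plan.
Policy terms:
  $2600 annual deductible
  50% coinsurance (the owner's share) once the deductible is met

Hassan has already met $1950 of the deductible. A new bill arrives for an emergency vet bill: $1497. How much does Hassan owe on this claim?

Deductible still to meet: $2600 − $1950 = $650.
After the $650 deductible portion, $1497 − $650 = $847 is subject to coinsurance.
50% of $847 = $423.50 falls to the owner.
That puts the owner's cost at $650 + $423.50 = $1073.50.

$1073.50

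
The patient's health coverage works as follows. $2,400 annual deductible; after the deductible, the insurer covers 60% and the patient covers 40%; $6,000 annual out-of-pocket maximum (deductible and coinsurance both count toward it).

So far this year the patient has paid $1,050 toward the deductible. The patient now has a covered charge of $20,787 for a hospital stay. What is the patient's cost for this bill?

Remaining deductible: $2,400 − $1,050 = $1,350.
That leaves $20,787 − $1,350 = $19,437 for coinsurance.
40% of $19,437 = $7,774.80 falls to the patient.
So the patient owes $1,350 + $7,774.80 = $9,124.80 before any cap.
Adding $9,124.80 to the $1,050 already spent would give $10,174.80, which exceeds the $6,000 cap; the patient pays just $6,000 − $1,050 = $4,950.

$4,950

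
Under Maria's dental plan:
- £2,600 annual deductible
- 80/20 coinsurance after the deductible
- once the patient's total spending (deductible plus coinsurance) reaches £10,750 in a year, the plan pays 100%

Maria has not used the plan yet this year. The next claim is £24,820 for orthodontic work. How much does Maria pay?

£7,044

The full £2,600 deductible is still open; £2,600 of this bill applies to it.
After the £2,600 deductible portion, £24,820 − £2,600 = £22,220 is subject to coinsurance.
Coinsurance: £22,220 × 20% = £4,444.
Patient responsibility before any cap: £2,600 + £4,444 = £7,044.
Total out-of-pocket so far would be £0 + £7,044 = £7,044, below the £10,750 cap — no reduction.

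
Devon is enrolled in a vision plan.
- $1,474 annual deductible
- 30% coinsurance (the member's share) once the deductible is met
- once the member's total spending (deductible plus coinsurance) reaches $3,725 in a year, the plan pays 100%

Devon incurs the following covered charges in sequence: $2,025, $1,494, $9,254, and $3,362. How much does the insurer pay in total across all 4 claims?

Claim 1 ($2,025): deductible takes $1,474, $551 remains; 30% of $551 = $165.30. Member owes $1,639.30 (running OOP $1,639.30). Insurer: $2,025 − $1,639.30 = $385.70.
Claim 2 ($1,494): deductible already satisfied, so member's share is 30% × $1,494 = $448.20. Member pays $448.20; OOP now $2,087.50. Insurer: $1,494 − $448.20 = $1,045.80.
Claim 3 ($9,254): deductible met; 30% of $9,254 = $2,776.20. That would push OOP to $4,863.70, over the $3,725 cap, so member pays $3,725 − $2,087.50 = $1,637.50. Plan pays $9,254 − $1,637.50 = $7,616.50.
Claim 4 ($3,362): 30% coinsurance on $3,362 = $1,008.60. Adding that to $3,725 gives $4,733.60, past the $3,725 cap; member pays only $3,725 − $3,725 = $0. Insurer: $3,362 − $0 = $3,362.
Insurer total = bills − member's total = $16,135 − $3,725 = $12,410.

$12,410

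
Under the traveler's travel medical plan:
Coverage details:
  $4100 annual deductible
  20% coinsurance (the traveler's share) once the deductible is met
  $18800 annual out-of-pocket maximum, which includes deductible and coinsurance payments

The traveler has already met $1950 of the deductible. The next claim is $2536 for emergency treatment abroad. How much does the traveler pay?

Remaining deductible: $4100 − $1950 = $2150.
The remaining $386 (= $2536 − $2150) moves to coinsurance.
20% of $386 = $77.20 falls to the traveler.
That puts the traveler's cost at $2150 + $77.20 = $2227.20 before any cap.
Total out-of-pocket so far would be $1950 + $2227.20 = $4177.20, below the $18800 cap — no reduction.

$2227.20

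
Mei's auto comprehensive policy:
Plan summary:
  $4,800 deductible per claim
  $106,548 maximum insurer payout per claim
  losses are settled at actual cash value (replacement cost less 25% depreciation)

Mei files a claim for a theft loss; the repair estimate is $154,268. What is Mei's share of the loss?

$47,720

At 25% depreciation, ACV = $154,268 − $38,567 = $115,701.
After the deductible, $115,701 − $4,800 = $110,901 remains.
Since $110,901 > $106,548, the payout is capped at $106,548.
Policyholder's share is the uncovered remainder: $154,268 − $106,548 = $47,720.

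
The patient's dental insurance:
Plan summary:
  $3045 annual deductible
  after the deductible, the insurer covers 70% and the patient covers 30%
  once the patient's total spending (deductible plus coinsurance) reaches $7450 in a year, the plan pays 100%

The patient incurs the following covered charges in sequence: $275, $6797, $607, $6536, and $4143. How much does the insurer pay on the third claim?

$424.90

#1 ($275): entire amount goes to the deductible. Cost to patient: $275. OOP to date $275. Insurer: $275 − $275 = $0.
#2 ($6797): deductible takes $2770, $4027 remains; coinsurance $4027 × 30% = $1208.10. Cost to patient: $3978.10. OOP to date $4253.10. Plan pays $6797 − $3978.10 = $2818.90.
#3 ($607): 30% coinsurance on $607 = $182.10. Patient owes $182.10 (running OOP $4435.20). Insurer: $607 − $182.10 = $424.90.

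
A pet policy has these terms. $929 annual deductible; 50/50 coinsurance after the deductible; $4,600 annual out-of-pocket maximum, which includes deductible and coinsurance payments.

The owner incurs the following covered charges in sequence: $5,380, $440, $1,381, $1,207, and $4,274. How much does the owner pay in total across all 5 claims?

Claim 1 ($5,380): $929 to deductible, leaving $4,451; 50% of $4,451 = $2,225.50. Owner pays $3,154.50; OOP now $3,154.50.
Claim 2 ($440): 50% coinsurance on $440 = $220. Cost to owner: $220. OOP to date $3,374.50.
Claim 3 ($1,381): 50% coinsurance on $1,381 = $690.50. Owner owes $690.50 (running OOP $4,065).
Claim 4 ($1,207): deductible met; 50% of $1,207 = $603.50. OOP would hit $4,668.50 > $4,600, so the cap limits the owner to $4,600 − $4,065 = $535.
Claim 5 ($4,274): deductible already satisfied, so owner's share is 50% × $4,274 = $2,137. That would push OOP to $6,737, over the $4,600 cap, so owner pays $4,600 − $4,600 = $0.
Total paid by the owner: $3,154.50 + $220 + $690.50 + $535 + $0 = $4,600.

$4,600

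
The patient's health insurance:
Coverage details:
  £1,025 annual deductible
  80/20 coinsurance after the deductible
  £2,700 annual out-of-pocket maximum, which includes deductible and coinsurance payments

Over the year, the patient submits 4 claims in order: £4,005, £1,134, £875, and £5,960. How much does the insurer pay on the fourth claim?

Bill 1, £4,005: £1,025 finishes the deductible; £2,980 goes to coinsurance; patient's 20% is £596. Patient pays £1,621; OOP now £1,621. Plan pays £4,005 − £1,621 = £2,384.
Bill 2, £1,134: deductible met; 20% of £1,134 = £226.80. Patient owes £226.80 (running OOP £1,847.80). Plan pays £1,134 − £226.80 = £907.20.
Bill 3, £875: 20% coinsurance on £875 = £175. Cost to patient: £175. OOP to date £2,022.80. Insurer: £875 − £175 = £700.
Bill 4, £5,960: 20% coinsurance on £5,960 = £1,192. OOP would hit £3,214.80 > £2,700, so the cap limits the patient to £2,700 − £2,022.80 = £677.20. Insurer: £5,960 − £677.20 = £5,282.80.

£5,282.80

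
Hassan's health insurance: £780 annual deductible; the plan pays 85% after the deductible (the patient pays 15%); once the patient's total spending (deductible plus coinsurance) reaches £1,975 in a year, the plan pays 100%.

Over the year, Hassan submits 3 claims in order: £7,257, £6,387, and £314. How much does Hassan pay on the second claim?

£223.45

Claim 1 — £7,257: £780 finishes the deductible; £6,477 goes to coinsurance; 15% of £6,477 = £971.55. Cost to patient: £1,751.55. OOP to date £1,751.55.
Claim 2 — £6,387: deductible met; 15% of £6,387 = £958.05. OOP would hit £2,709.60 > £1,975, so the cap limits the patient to £1,975 − £1,751.55 = £223.45.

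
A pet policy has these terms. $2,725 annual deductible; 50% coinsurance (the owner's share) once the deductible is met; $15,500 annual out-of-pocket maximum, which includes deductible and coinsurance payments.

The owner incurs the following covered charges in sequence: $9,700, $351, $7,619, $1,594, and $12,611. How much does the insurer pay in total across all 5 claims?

$16,375

Claim 1 — $9,700: $2,725 to deductible, leaving $6,975; coinsurance $6,975 × 50% = $3,487.50. Owner pays $6,212.50; OOP now $6,212.50. Insurer: $9,700 − $6,212.50 = $3,487.50.
Claim 2 — $351: deductible met; 50% of $351 = $175.50. Cost to owner: $175.50. OOP to date $6,388. Insurer: $351 − $175.50 = $175.50.
Claim 3 — $7,619: deductible met; 50% of $7,619 = $3,809.50. Cost to owner: $3,809.50. OOP to date $10,197.50. Insurer: $7,619 − $3,809.50 = $3,809.50.
Claim 4 — $1,594: deductible already satisfied, so owner's share is 50% × $1,594 = $797. Owner pays $797; OOP now $10,994.50. Plan pays $1,594 − $797 = $797.
Claim 5 — $12,611: deductible already satisfied, so owner's share is 50% × $12,611 = $6,305.50. OOP would hit $17,300 > $15,500, so the cap limits the owner to $15,500 − $10,994.50 = $4,505.50. Plan pays $12,611 − $4,505.50 = $8,105.50.
Insurer total = bills − owner's total = $31,875 − $15,500 = $16,375.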